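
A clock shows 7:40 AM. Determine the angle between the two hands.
Hour hand position: 7 x 30 + 40 x 0.5 = 230 degrees
Minute hand position: 40 x 6 = 240 degrees
Difference: |230 - 240| = 10 degrees
The angle between the hands is 10 degrees

Final answer: 10 degrees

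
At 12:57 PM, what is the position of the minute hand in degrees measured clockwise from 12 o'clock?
The minute hand moves 6 degrees per minute.
At 12:57: 57 x 6 = 342 degrees

Final answer: 342 degrees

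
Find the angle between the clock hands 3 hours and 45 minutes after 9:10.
First find the time 3 hours and 45 minutes after 9:10.
Total minutes: 9 x 60 + 10 + 3 x 60 + 45 = 775.
775 mod 720 = 55 minutes = 12:55.
Now compute the angle at 12:55:
Hour hand: 0 x 30 + 55 x 0.5 = 27.5 degrees
Minute hand: 55 x 6 = 330 degrees
Difference: |27.5 - 330| = 302.5 degrees
Smaller angle: 360 - 302.5 = 57.5 degrees

Final answer: 57.5 degrees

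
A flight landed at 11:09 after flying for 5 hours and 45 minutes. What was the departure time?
Starting time: 11:09 = 669 total minutes past 12:00
Subtracting: 5 hours and 45 minutes = 345 minutes
669 - 345 = 324 minutes
= 5 hours and 24 minutes past 12:00 = 5:24

Final answer: 5:24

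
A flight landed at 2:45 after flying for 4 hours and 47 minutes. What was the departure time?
Starting time: 2:45 = 165 total minutes past 12:00
Subtracting: 4 hours and 47 minutes = 287 minutes
165 - 287 = -122 (negative, add 12 hours = 720) = 598 minutes
= 9 hours and 58 minutes past 12:00 = 9:58

Final answer: 9:58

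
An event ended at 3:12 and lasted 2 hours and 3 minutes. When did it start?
Starting time: 3:12 = 192 total minutes past 12:00
Subtracting: 2 hours and 3 minutes = 123 minutes
192 - 123 = 69 minutes
= 1 hour and 9 minutes past 12:00 = 1:09

Final answer: 1:09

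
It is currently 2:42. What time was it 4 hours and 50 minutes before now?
Starting time: 2:42 = 162 total minutes past 12:00
Subtracting: 4 hours and 50 minutes = 290 minutes
162 - 290 = -128 (negative, add 12 hours = 720) = 592 minutes
= 9 hours and 52 minutes past 12:00 = 9:52

Final answer: 9:52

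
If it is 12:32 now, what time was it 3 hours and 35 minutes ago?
Starting time: 12:32 = 32 total minutes past 12:00
Subtracting: 3 hours and 35 minutes = 215 minutes
32 - 215 = -183 (negative, add 12 hours = 720) = 537 minutes
= 8 hours and 57 minutes past 12:00 = 8:57

Final answer: 8:57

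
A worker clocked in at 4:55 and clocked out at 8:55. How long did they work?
From 4:55 to 8:55:
(8 x 60 + 55) - (4 x 60 + 55) = 535 - 295 = 240 minutes
= 4 hours

Final answer: 4 hours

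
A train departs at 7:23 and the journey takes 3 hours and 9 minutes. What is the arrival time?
Starting time: 7:23
Adding 9 minutes to 23 minutes: 23 + 9 = 32 minutes
Adding 3 hours: 7 + 3 = 10
Final time: 10:32

Final answer: 10:32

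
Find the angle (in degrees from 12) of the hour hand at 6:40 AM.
The hour hand moves 30 degrees per hour and 0.5 degrees per minute.
At 6:40: (6) x 30 + 40 x 0.5 = 180 + 20 = 200 degrees

Final answer: 200 degrees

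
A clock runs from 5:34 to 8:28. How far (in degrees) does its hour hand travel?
The hour hand moves 0.5 degrees per minute.
Time elapsed: 8:28 - 5:34 = 174 minutes
Angular displacement: 174 x 0.5 = 87 degrees

Final answer: 87 degrees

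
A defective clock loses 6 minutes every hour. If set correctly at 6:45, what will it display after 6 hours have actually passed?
For every 60 true minutes, the faulty clock advances 60 - 6 = 54 minutes.
True elapsed: 6 hours = 360 minutes.
Faulty clock advances: 360 x 54/60 = 324 minutes (drift: 36 minutes behind).
Shown time: 6:45 + 324 minutes = 12:09.

Final answer: 12:09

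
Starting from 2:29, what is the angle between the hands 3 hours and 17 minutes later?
First find the time 3 hours and 17 minutes after 2:29.
Total minutes: 2 x 60 + 29 + 3 x 60 + 17 = 346.
346 mod 720 = 346 minutes = 5:46.
Now compute the angle at 5:46:
Hour hand: 5 x 30 + 46 x 0.5 = 173 degrees
Minute hand: 46 x 6 = 276 degrees
Difference: |173 - 276| = 103 degrees
The angle is 103 degrees

Final answer: 103 degrees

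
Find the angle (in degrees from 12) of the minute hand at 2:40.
The minute hand moves 6 degrees per minute.
At 2:40: 40 x 6 = 240 degrees

Final answer: 240 degrees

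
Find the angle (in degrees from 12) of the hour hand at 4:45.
The hour hand moves 30 degrees per hour and 0.5 degrees per minute.
At 4:45: (4) x 30 + 45 x 0.5 = 120 + 22.5 = 142.5 degrees

Final answer: 142.5 degrees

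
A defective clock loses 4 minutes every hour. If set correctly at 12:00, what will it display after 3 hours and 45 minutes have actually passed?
For every 60 true minutes, the faulty clock advances 60 - 4 = 56 minutes.
True elapsed: 3 hours and 45 minutes = 225 minutes.
Faulty clock advances: 225 x 56/60 = 210 minutes (drift: 15 minutes behind).
Shown time: 12:00 + 210 minutes = 3:30.

Final answer: 3:30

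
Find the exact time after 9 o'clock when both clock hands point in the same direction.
The minute hand gains 5.5 degrees per minute on the hour hand.
At 9:00, the hour hand is at 270 degrees and the minute hand is at 0 degrees.
The gap is 270 degrees. Time to close: 270/5.5 = 60 x 9/11 = 49.09 minutes.
The hands overlap at 49.09 minutes past 9:00.

Final answer: 49.09 minutes past 9:00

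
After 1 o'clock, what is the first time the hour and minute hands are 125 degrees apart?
At t minutes past 1:00, the hour hand is at 30 x 1 + 0.5t degrees and the minute hand is at 6t degrees.
The smaller angle between them is 125 degrees when |30H - 5.5t| = 125 or |30H - 5.5t| = 235.
With H = 1, solve 30 x 1 - 5.5t = +/- target for each target:
  t = (30 x 1 - 125) / 5.5 = -17.27 (outside (0, 60))
  t = (30 x 1 + 125) / 5.5 = 28.18
  t = (30 x 1 - 235) / 5.5 = -37.27 (outside (0, 60))
  t = (30 x 1 + 235) / 5.5 = 48.18
Valid solutions in (0, 60): {28.18, 48.18} minutes.
The first occurrence is t = 28.18 minutes.
The hands form a 125-degree angle at 28.18 minutes past 1:00.

Final answer: 28.18 minutes past 1:00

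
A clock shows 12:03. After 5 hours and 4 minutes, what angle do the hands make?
First find the time 5 hours and 4 minutes after 12:03.
Total minutes: 12 x 60 + 3 + 5 x 60 + 4 = 1027.
1027 mod 720 = 307 minutes = 5:07.
Now compute the angle at 5:07:
Hour hand: 5 x 30 + 7 x 0.5 = 153.5 degrees
Minute hand: 7 x 6 = 42 degrees
Difference: |153.5 - 42| = 111.5 degrees
The angle is 111.5 degrees

Final answer: 111.5 degrees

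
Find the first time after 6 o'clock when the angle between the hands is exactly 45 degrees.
At t minutes past 6:00, the hour hand is at 30 x 6 + 0.5t degrees and the minute hand is at 6t degrees.
The smaller angle between them is 45 degrees when |30H - 5.5t| = 45 or |30H - 5.5t| = 315.
With H = 6, solve 30 x 6 - 5.5t = +/- target for each target:
  t = (30 x 6 - 45) / 5.5 = 24.55
  t = (30 x 6 + 45) / 5.5 = 40.91
  t = (30 x 6 - 315) / 5.5 = -24.55 (outside (0, 60))
  t = (30 x 6 + 315) / 5.5 = 90 (outside (0, 60))
Valid solutions in (0, 60): {24.55, 40.91} minutes.
The first occurrence is t = 24.55 minutes.
The hands form a 45-degree angle at 24.55 minutes past 6:00.

Final answer: 24.55 minutes past 6:00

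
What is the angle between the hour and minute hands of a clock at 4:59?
Hour hand position: 4 x 30 + 59 x 0.5 = 149.5 degrees
Minute hand position: 59 x 6 = 354 degrees
Difference: |149.5 - 354| = 204.5 degrees
Since 204.5 > 180, the smaller angle is 360 - 204.5 = 155.5 degrees

Final answer: 155.5 degrees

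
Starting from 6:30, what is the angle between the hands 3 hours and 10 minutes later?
First find the time 3 hours and 10 minutes after 6:30.
Total minutes: 6 x 60 + 30 + 3 x 60 + 10 = 580.
580 mod 720 = 580 minutes = 9:40.
Now compute the angle at 9:40:
Hour hand: 9 x 30 + 40 x 0.5 = 290 degrees
Minute hand: 40 x 6 = 240 degrees
Difference: |290 - 240| = 50 degrees
The angle is 50 degrees

Final answer: 50 degrees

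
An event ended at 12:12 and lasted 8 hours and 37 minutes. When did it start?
Starting time: 12:12 = 12 total minutes past 12:00
Subtracting: 8 hours and 37 minutes = 517 minutes
12 - 517 = -505 (negative, add 12 hours = 720) = 215 minutes
= 3 hours and 35 minutes past 12:00 = 3:35

Final answer: 3:35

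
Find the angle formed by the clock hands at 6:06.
Hour hand position: 6 x 30 + 6 x 0.5 = 183 degrees
Minute hand position: 6 x 6 = 36 degrees
Difference: |183 - 36| = 147 degrees
The angle between the hands is 147 degrees

Final answer: 147 degrees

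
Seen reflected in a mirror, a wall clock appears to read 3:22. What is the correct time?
Reflection across the vertical (12-6) axis maps a hand at angle A degrees to (360 - A) degrees, which sends a reading of T minutes past 12:00 to (720 - T) minutes past 12:00.
Mirror reads 3:22 = 202 minutes past 12:00.
Actual time: (720 - 202) mod 720 = 518 minutes = 8:38.

Final answer: 8:38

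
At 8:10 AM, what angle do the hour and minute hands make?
Hour hand position: 8 x 30 + 10 x 0.5 = 245 degrees
Minute hand position: 10 x 6 = 60 degrees
Difference: |245 - 60| = 185 degrees
Since 185 > 180, the smaller angle is 360 - 185 = 175 degrees

Final answer: 175 degrees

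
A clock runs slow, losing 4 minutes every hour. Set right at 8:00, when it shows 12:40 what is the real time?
For every 60 true minutes, the faulty clock advances 56 minutes, so 1 faulty-clock minute corresponds to 60/56 true minutes.
From 8:00 to 12:40 on the faulty dial is 280 minutes.
True elapsed: 280 x 60/56 = 300 minutes = 5 hours.
True time: 8:00 + 5 hours = 1:00.

Final answer: 1:00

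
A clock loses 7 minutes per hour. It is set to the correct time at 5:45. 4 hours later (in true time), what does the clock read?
For every 60 true minutes, the faulty clock advances 60 - 7 = 53 minutes.
True elapsed: 4 hours = 240 minutes.
Faulty clock advances: 240 x 53/60 = 212 minutes (drift: 28 minutes behind).
Shown time: 5:45 + 212 minutes = 9:17.

Final answer: 9:17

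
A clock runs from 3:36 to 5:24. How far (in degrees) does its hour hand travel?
The hour hand moves 0.5 degrees per minute.
Time elapsed: 5:24 - 3:36 = 108 minutes
Angular displacement: 108 x 0.5 = 54 degrees

Final answer: 54 degrees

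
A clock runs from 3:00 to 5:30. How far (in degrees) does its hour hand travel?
The hour hand moves 0.5 degrees per minute.
Time elapsed: 5:30 - 3:00 = 150 minutes
Angular displacement: 150 x 0.5 = 75 degrees

Final answer: 75 degrees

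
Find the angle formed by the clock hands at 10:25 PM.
Hour hand position: 10 x 30 + 25 x 0.5 = 312.5 degrees
Minute hand position: 25 x 6 = 150 degrees
Difference: |312.5 - 150| = 162.5 degrees
The angle between the hands is 162.5 degrees

Final answer: 162.5 degrees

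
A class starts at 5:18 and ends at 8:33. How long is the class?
From 5:18 to 8:33:
(8 x 60 + 33) - (5 x 60 + 18) = 513 - 318 = 195 minutes
= 3 hours and 15 minutes

Final answer: 3 hours and 15 minutes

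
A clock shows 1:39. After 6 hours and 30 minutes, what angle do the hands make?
First find the time 6 hours and 30 minutes after 1:39.
Total minutes: 1 x 60 + 39 + 6 x 60 + 30 = 489.
489 mod 720 = 489 minutes = 8:09.
Now compute the angle at 8:09:
Hour hand: 8 x 30 + 9 x 0.5 = 244.5 degrees
Minute hand: 9 x 6 = 54 degrees
Difference: |244.5 - 54| = 190.5 degrees
Smaller angle: 360 - 190.5 = 169.5 degrees

Final answer: 169.5 degrees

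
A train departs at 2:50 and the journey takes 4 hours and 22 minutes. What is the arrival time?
Starting time: 2:50
Adding 22 minutes to 50 minutes: 50 + 22 = 72 minutes = 1 hour and 12 minutes
Adding 4 hours: 2 + 4 + 1 (carry) = 7
Final time: 7:12

Final answer: 7:12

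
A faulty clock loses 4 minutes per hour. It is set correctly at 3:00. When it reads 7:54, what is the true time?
For every 60 true minutes, the faulty clock advances 56 minutes, so 1 faulty-clock minute corresponds to 60/56 true minutes.
From 3:00 to 7:54 on the faulty dial is 294 minutes.
True elapsed: 294 x 60/56 = 315 minutes = 5 hours and 15 minutes.
True time: 3:00 + 5 hours and 15 minutes = 8:15.

Final answer: 8:15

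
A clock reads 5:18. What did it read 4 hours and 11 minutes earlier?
Starting time: 5:18 = 318 total minutes past 12:00
Subtracting: 4 hours and 11 minutes = 251 minutes
318 - 251 = 67 minutes
= 1 hour and 7 minutes past 12:00 = 1:07

Final answer: 1:07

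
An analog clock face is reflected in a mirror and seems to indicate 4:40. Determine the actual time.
Reflection across the vertical (12-6) axis maps a hand at angle A degrees to (360 - A) degrees, which sends a reading of T minutes past 12:00 to (720 - T) minutes past 12:00.
Mirror reads 4:40 = 280 minutes past 12:00.
Actual time: (720 - 280) mod 720 = 440 minutes = 7:20.

Final answer: 7:20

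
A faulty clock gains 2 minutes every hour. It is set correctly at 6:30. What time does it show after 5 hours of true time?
For every 60 true minutes, the faulty clock advances 60 + 2 = 62 minutes.
True elapsed: 5 hours = 300 minutes.
Faulty clock advances: 300 x 62/60 = 310 minutes (drift: 10 minutes ahead).
Shown time: 6:30 + 310 minutes = 11:40.

Final answer: 11:40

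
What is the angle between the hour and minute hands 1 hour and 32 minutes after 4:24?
First find the time 1 hour and 32 minutes after 4:24.
Total minutes: 4 x 60 + 24 + 1 x 60 + 32 = 356.
356 mod 720 = 356 minutes = 5:56.
Now compute the angle at 5:56:
Hour hand: 5 x 30 + 56 x 0.5 = 178 degrees
Minute hand: 56 x 6 = 336 degrees
Difference: |178 - 336| = 158 degrees
The angle is 158 degrees

Final answer: 158 degrees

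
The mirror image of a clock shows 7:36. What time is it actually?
Reflection across the vertical (12-6) axis maps a hand at angle A degrees to (360 - A) degrees, which sends a reading of T minutes past 12:00 to (720 - T) minutes past 12:00.
Mirror reads 7:36 = 456 minutes past 12:00.
Actual time: (720 - 456) mod 720 = 264 minutes = 4:24.

Final answer: 4:24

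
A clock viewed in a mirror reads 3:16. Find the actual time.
Reflection across the vertical (12-6) axis maps a hand at angle A degrees to (360 - A) degrees, which sends a reading of T minutes past 12:00 to (720 - T) minutes past 12:00.
Mirror reads 3:16 = 196 minutes past 12:00.
Actual time: (720 - 196) mod 720 = 524 minutes = 8:44.

Final answer: 8:44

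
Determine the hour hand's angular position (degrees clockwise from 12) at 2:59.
The hour hand moves 30 degrees per hour and 0.5 degrees per minute.
At 2:59: (2) x 30 + 59 x 0.5 = 60 + 29.5 = 89.5 degrees

Final answer: 89.5 degrees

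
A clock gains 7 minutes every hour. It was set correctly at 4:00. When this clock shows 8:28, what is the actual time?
For every 60 true minutes, the faulty clock advances 67 minutes, so 1 faulty-clock minute corresponds to 60/67 true minutes.
From 4:00 to 8:28 on the faulty dial is 268 minutes.
True elapsed: 268 x 60/67 = 240 minutes = 4 hours.
True time: 4:00 + 4 hours = 8:00.

Final answer: 8:00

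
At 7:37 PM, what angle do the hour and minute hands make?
Hour hand position: 7 x 30 + 37 x 0.5 = 228.5 degrees
Minute hand position: 37 x 6 = 222 degrees
Difference: |228.5 - 222| = 6.5 degrees
The angle between the hands is 6.5 degrees

Final answer: 6.5 degrees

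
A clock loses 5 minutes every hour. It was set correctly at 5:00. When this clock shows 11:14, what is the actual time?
For every 60 true minutes, the faulty clock advances 55 minutes, so 1 faulty-clock minute corresponds to 60/55 true minutes.
From 5:00 to 11:14 on the faulty dial is 374 minutes.
True elapsed: 374 x 60/55 = 408 minutes = 6 hours and 48 minutes.
True time: 5:00 + 6 hours and 48 minutes = 11:48.

Final answer: 11:48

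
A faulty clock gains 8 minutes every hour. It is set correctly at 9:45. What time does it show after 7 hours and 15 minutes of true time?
For every 60 true minutes, the faulty clock advances 60 + 8 = 68 minutes.
True elapsed: 7 hours and 15 minutes = 435 minutes.
Faulty clock advances: 435 x 68/60 = 493 minutes (drift: 58 minutes ahead).
Shown time: 9:45 + 493 minutes = 5:58.

Final answer: 5:58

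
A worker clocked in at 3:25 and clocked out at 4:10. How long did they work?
From 3:25 to 4:10:
(4 x 60 + 10) - (3 x 60 + 25) = 250 - 205 = 45 minutes
= 45 minutes

Final answer: 45 minutes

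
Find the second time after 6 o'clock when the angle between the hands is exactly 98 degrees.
At t minutes past 6:00, the hour hand is at 30 x 6 + 0.5t degrees and the minute hand is at 6t degrees.
The smaller angle between them is 98 degrees when |30H - 5.5t| = 98 or |30H - 5.5t| = 262.
With H = 6, solve 30 x 6 - 5.5t = +/- target for each target:
  t = (30 x 6 - 98) / 5.5 = 14.91
  t = (30 x 6 + 98) / 5.5 = 50.55
  t = (30 x 6 - 262) / 5.5 = -14.91 (outside (0, 60))
  t = (30 x 6 + 262) / 5.5 = 80.36 (outside (0, 60))
Valid solutions in (0, 60): {14.91, 50.55} minutes.
The second occurrence is t = 50.55 minutes.
The hands form a 98-degree angle at 50.55 minutes past 6:00.

Final answer: 50.55 minutes past 6:00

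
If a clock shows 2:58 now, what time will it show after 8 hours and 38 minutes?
Starting time: 2:58
Adding 38 minutes to 58 minutes: 58 + 38 = 96 minutes = 1 hour and 36 minutes
Adding 8 hours: 2 + 8 + 1 (carry) = 11
Final time: 11:36

Final answer: 11:36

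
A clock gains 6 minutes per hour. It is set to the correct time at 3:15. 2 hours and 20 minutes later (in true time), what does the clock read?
For every 60 true minutes, the faulty clock advances 60 + 6 = 66 minutes.
True elapsed: 2 hours and 20 minutes = 140 minutes.
Faulty clock advances: 140 x 66/60 = 154 minutes (drift: 14 minutes ahead).
Shown time: 3:15 + 154 minutes = 5:49.

Final answer: 5:49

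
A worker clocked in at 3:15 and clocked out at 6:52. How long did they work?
From 3:15 to 6:52:
(6 x 60 + 52) - (3 x 60 + 15) = 412 - 195 = 217 minutes
= 3 hours and 37 minutes

Final answer: 3 hours and 37 minutes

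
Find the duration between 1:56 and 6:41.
From 1:56 to 6:41:
(6 x 60 + 41) - (1 x 60 + 56) = 401 - 116 = 285 minutes
= 4 hours and 45 minutes

Final answer: 4 hours and 45 minutes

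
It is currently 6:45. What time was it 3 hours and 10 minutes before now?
Starting time: 6:45 = 405 total minutes past 12:00
Subtracting: 3 hours and 10 minutes = 190 minutes
405 - 190 = 215 minutes
= 3 hours and 35 minutes past 12:00 = 3:35

Final answer: 3:35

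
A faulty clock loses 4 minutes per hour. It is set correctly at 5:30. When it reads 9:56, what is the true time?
For every 60 true minutes, the faulty clock advances 56 minutes, so 1 faulty-clock minute corresponds to 60/56 true minutes.
From 5:30 to 9:56 on the faulty dial is 266 minutes.
True elapsed: 266 x 60/56 = 285 minutes = 4 hours and 45 minutes.
True time: 5:30 + 4 hours and 45 minutes = 10:15.

Final answer: 10:15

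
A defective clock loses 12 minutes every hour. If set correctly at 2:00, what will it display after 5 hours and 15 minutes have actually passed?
For every 60 true minutes, the faulty clock advances 60 - 12 = 48 minutes.
True elapsed: 5 hours and 15 minutes = 315 minutes.
Faulty clock advances: 315 x 48/60 = 252 minutes (drift: 63 minutes behind).
Shown time: 2:00 + 252 minutes = 6:12.

Final answer: 6:12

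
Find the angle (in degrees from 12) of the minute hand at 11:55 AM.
The minute hand moves 6 degrees per minute.
At 11:55: 55 x 6 = 330 degrees

Final answer: 330 degrees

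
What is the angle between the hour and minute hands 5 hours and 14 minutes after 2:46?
First find the time 5 hours and 14 minutes after 2:46.
Total minutes: 2 x 60 + 46 + 5 x 60 + 14 = 480.
480 mod 720 = 480 minutes = 8:00.
Now compute the angle at 8:00:
Hour hand: 8 x 30 + 0 x 0.5 = 240 degrees
Minute hand: 0 x 6 = 0 degrees
Difference: |240 - 0| = 240 degrees
Smaller angle: 360 - 240 = 120 degrees

Final answer: 120 degrees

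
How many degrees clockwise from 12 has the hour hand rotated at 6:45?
The hour hand moves 30 degrees per hour and 0.5 degrees per minute.
At 6:45: (6) x 30 + 45 x 0.5 = 180 + 22.5 = 202.5 degrees

Final answer: 202.5 degrees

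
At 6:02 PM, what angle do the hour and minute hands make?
Hour hand position: 6 x 30 + 2 x 0.5 = 181 degrees
Minute hand position: 2 x 6 = 12 degrees
Difference: |181 - 12| = 169 degrees
The angle between the hands is 169 degrees

Final answer: 169 degrees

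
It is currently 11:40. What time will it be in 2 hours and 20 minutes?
Starting time: 11:40
Adding 20 minutes to 40 minutes: 40 + 20 = 60 minutes = 1 hour
Adding 2 hours: 11 + 2 + 1 (carry) = 14 - 12 = 2
Final time: 2:00

Final answer: 2:00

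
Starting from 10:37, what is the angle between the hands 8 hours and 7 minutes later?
First find the time 8 hours and 7 minutes after 10:37.
Total minutes: 10 x 60 + 37 + 8 x 60 + 7 = 1124.
1124 mod 720 = 404 minutes = 6:44.
Now compute the angle at 6:44:
Hour hand: 6 x 30 + 44 x 0.5 = 202 degrees
Minute hand: 44 x 6 = 264 degrees
Difference: |202 - 264| = 62 degrees
The angle is 62 degrees

Final answer: 62 degrees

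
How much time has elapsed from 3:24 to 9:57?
From 3:24 to 9:57:
(9 x 60 + 57) - (3 x 60 + 24) = 597 - 204 = 393 minutes
= 6 hours and 33 minutes

Final answer: 6 hours and 33 minutes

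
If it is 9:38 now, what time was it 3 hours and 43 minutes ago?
Starting time: 9:38 = 578 total minutes past 12:00
Subtracting: 3 hours and 43 minutes = 223 minutes
578 - 223 = 355 minutes
= 5 hours and 55 minutes past 12:00 = 5:55

Final answer: 5:55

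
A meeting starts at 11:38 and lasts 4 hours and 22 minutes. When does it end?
Starting time: 11:38
Adding 22 minutes to 38 minutes: 38 + 22 = 60 minutes = 1 hour
Adding 4 hours: 11 + 4 + 1 (carry) = 16 - 12 = 4
Final time: 4:00

Final answer: 4:00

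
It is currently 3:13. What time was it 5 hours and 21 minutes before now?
Starting time: 3:13 = 193 total minutes past 12:00
Subtracting: 5 hours and 21 minutes = 321 minutes
193 - 321 = -128 (negative, add 12 hours = 720) = 592 minutes
= 9 hours and 52 minutes past 12:00 = 9:52

Final answer: 9:52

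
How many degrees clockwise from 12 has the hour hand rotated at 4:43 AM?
The hour hand moves 30 degrees per hour and 0.5 degrees per minute.
At 4:43: (4) x 30 + 43 x 0.5 = 120 + 21.5 = 141.5 degrees

Final answer: 141.5 degrees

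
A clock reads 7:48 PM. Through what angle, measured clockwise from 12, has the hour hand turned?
The hour hand moves 30 degrees per hour and 0.5 degrees per minute.
At 7:48: (7) x 30 + 48 x 0.5 = 210 + 24 = 234 degrees

Final answer: 234 degrees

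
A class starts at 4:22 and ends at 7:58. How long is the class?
From 4:22 to 7:58:
(7 x 60 + 58) - (4 x 60 + 22) = 478 - 262 = 216 minutes
= 3 hours and 36 minutes

Final answer: 3 hours and 36 minutes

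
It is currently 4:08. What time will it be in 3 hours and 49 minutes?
Starting time: 4:08
Adding 49 minutes to 8 minutes: 8 + 49 = 57 minutes
Adding 3 hours: 4 + 3 = 7
Final time: 7:57

Final answer: 7:57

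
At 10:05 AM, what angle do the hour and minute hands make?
Hour hand position: 10 x 30 + 5 x 0.5 = 302.5 degrees
Minute hand position: 5 x 6 = 30 degrees
Difference: |302.5 - 30| = 272.5 degrees
Since 272.5 > 180, the smaller angle is 360 - 272.5 = 87.5 degrees

Final answer: 87.5 degrees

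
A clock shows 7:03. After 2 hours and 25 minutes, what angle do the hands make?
First find the time 2 hours and 25 minutes after 7:03.
Total minutes: 7 x 60 + 3 + 2 x 60 + 25 = 568.
568 mod 720 = 568 minutes = 9:28.
Now compute the angle at 9:28:
Hour hand: 9 x 30 + 28 x 0.5 = 284 degrees
Minute hand: 28 x 6 = 168 degrees
Difference: |284 - 168| = 116 degrees
The angle is 116 degrees

Final answer: 116 degrees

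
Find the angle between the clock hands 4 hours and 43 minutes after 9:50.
First find the time 4 hours and 43 minutes after 9:50.
Total minutes: 9 x 60 + 50 + 4 x 60 + 43 = 873.
873 mod 720 = 153 minutes = 2:33.
Now compute the angle at 2:33:
Hour hand: 2 x 30 + 33 x 0.5 = 76.5 degrees
Minute hand: 33 x 6 = 198 degrees
Difference: |76.5 - 198| = 121.5 degrees
The angle is 121.5 degrees

Final answer: 121.5 degrees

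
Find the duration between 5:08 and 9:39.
From 5:08 to 9:39:
(9 x 60 + 39) - (5 x 60 + 8) = 579 - 308 = 271 minutes
= 4 hours and 31 minutes

Final answer: 4 hours and 31 minutes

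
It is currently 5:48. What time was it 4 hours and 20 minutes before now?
Starting time: 5:48 = 348 total minutes past 12:00
Subtracting: 4 hours and 20 minutes = 260 minutes
348 - 260 = 88 minutes
= 1 hour and 28 minutes past 12:00 = 1:28

Final answer: 1:28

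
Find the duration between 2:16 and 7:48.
From 2:16 to 7:48:
(7 x 60 + 48) - (2 x 60 + 16) = 468 - 136 = 332 minutes
= 5 hours and 32 minutes

Final answer: 5 hours and 32 minutes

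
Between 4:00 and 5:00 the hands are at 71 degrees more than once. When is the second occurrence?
At t minutes past 4:00, the hour hand is at 30 x 4 + 0.5t degrees and the minute hand is at 6t degrees.
The smaller angle between them is 71 degrees when |30H - 5.5t| = 71 or |30H - 5.5t| = 289.
With H = 4, solve 30 x 4 - 5.5t = +/- target for each target:
  t = (30 x 4 - 71) / 5.5 = 8.91
  t = (30 x 4 + 71) / 5.5 = 34.73
  t = (30 x 4 - 289) / 5.5 = -30.73 (outside (0, 60))
  t = (30 x 4 + 289) / 5.5 = 74.36 (outside (0, 60))
Valid solutions in (0, 60): {8.91, 34.73} minutes.
The second occurrence is t = 34.73 minutes.
The hands form a 71-degree angle at 34.73 minutes past 4:00.

Final answer: 34.73 minutes past 4:00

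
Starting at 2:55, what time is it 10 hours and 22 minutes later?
Starting time: 2:55
Adding 22 minutes to 55 minutes: 55 + 22 = 77 minutes = 1 hour and 17 minutes
Adding 10 hours: 2 + 10 + 1 (carry) = 13 - 12 = 1
Final time: 1:17

Final answer: 1:17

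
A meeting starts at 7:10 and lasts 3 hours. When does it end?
Starting time: 7:10
Adding 0 minutes to 10 minutes: 10 + 0 = 10 minutes
Adding 3 hours: 7 + 3 = 10
Final time: 10:10

Final answer: 10:10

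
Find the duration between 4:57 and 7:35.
From 4:57 to 7:35:
(7 x 60 + 35) - (4 x 60 + 57) = 455 - 297 = 158 minutes
= 2 hours and 38 minutes

Final answer: 2 hours and 38 minutes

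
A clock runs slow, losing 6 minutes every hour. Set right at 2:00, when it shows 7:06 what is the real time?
For every 60 true minutes, the faulty clock advances 54 minutes, so 1 faulty-clock minute corresponds to 60/54 true minutes.
From 2:00 to 7:06 on the faulty dial is 306 minutes.
True elapsed: 306 x 60/54 = 340 minutes = 5 hours and 40 minutes.
True time: 2:00 + 5 hours and 40 minutes = 7:40.

Final answer: 7:40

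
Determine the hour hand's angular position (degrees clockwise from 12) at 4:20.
The hour hand moves 30 degrees per hour and 0.5 degrees per minute.
At 4:20: (4) x 30 + 20 x 0.5 = 120 + 10 = 130 degrees

Final answer: 130 degrees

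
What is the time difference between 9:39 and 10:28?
From 9:39 to 10:28:
(10 x 60 + 28) - (9 x 60 + 39) = 628 - 579 = 49 minutes
= 49 minutes

Final answer: 49 minutes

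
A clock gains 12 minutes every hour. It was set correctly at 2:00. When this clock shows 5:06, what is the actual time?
For every 60 true minutes, the faulty clock advances 72 minutes, so 1 faulty-clock minute corresponds to 60/72 true minutes.
From 2:00 to 5:06 on the faulty dial is 186 minutes.
True elapsed: 186 x 60/72 = 155 minutes = 2 hours and 35 minutes.
True time: 2:00 + 2 hours and 35 minutes = 4:35.

Final answer: 4:35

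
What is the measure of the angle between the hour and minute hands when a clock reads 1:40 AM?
Hour hand position: 1 x 30 + 40 x 0.5 = 50 degrees
Minute hand position: 40 x 6 = 240 degrees
Difference: |50 - 240| = 190 degrees
Since 190 > 180, the smaller angle is 360 - 190 = 170 degrees

Final answer: 170 degrees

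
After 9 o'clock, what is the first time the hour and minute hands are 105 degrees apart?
At t minutes past 9:00, the hour hand is at 30 x 9 + 0.5t degrees and the minute hand is at 6t degrees.
The smaller angle between them is 105 degrees when |30H - 5.5t| = 105 or |30H - 5.5t| = 255.
With H = 9, solve 30 x 9 - 5.5t = +/- target for each target:
  t = (30 x 9 - 105) / 5.5 = 30
  t = (30 x 9 + 105) / 5.5 = 68.18 (outside (0, 60))
  t = (30 x 9 - 255) / 5.5 = 2.73
  t = (30 x 9 + 255) / 5.5 = 95.45 (outside (0, 60))
Valid solutions in (0, 60): {2.73, 30} minutes.
The first occurrence is t = 2.73 minutes.
The hands form a 105-degree angle at 2.73 minutes past 9:00.

Final answer: 2.73 minutes past 9:00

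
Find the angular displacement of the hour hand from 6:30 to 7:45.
The hour hand moves 0.5 degrees per minute.
Time elapsed: 7:45 - 6:30 = 75 minutes
Angular displacement: 75 x 0.5 = 37.5 degrees

Final answer: 37.5 degrees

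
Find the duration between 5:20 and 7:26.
From 5:20 to 7:26:
(7 x 60 + 26) - (5 x 60 + 20) = 446 - 320 = 126 minutes
= 2 hours and 6 minutes

Final answer: 2 hours and 6 minutes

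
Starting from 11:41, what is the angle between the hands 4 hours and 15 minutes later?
First find the time 4 hours and 15 minutes after 11:41.
Total minutes: 11 x 60 + 41 + 4 x 60 + 15 = 956.
956 mod 720 = 236 minutes = 3:56.
Now compute the angle at 3:56:
Hour hand: 3 x 30 + 56 x 0.5 = 118 degrees
Minute hand: 56 x 6 = 336 degrees
Difference: |118 - 336| = 218 degrees
Smaller angle: 360 - 218 = 142 degrees

Final answer: 142 degrees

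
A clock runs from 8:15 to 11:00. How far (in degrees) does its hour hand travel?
The hour hand moves 0.5 degrees per minute.
Time elapsed: 11:00 - 8:15 = 165 minutes
Angular displacement: 165 x 0.5 = 82.5 degrees

Final answer: 82.5 degrees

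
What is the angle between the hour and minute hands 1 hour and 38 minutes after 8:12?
First find the time 1 hour and 38 minutes after 8:12.
Total minutes: 8 x 60 + 12 + 1 x 60 + 38 = 590.
590 mod 720 = 590 minutes = 9:50.
Now compute the angle at 9:50:
Hour hand: 9 x 30 + 50 x 0.5 = 295 degrees
Minute hand: 50 x 6 = 300 degrees
Difference: |295 - 300| = 5 degrees
The angle is 5 degrees

Final answer: 5 degrees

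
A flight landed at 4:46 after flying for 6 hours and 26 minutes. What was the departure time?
Starting time: 4:46 = 286 total minutes past 12:00
Subtracting: 6 hours and 26 minutes = 386 minutes
286 - 386 = -100 (negative, add 12 hours = 720) = 620 minutes
= 10 hours and 20 minutes past 12:00 = 10:20

Final answer: 10:20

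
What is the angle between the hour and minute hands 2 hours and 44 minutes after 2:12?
First find the time 2 hours and 44 minutes after 2:12.
Total minutes: 2 x 60 + 12 + 2 x 60 + 44 = 296.
296 mod 720 = 296 minutes = 4:56.
Now compute the angle at 4:56:
Hour hand: 4 x 30 + 56 x 0.5 = 148 degrees
Minute hand: 56 x 6 = 336 degrees
Difference: |148 - 336| = 188 degrees
Smaller angle: 360 - 188 = 172 degrees

Final answer: 172 degrees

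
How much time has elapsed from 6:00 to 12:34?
From 6:00 to 12:34:
(12 x 60 + 34) - (6 x 60 + 0) = 754 - 360 = 394 minutes
= 6 hours and 34 minutes

Final answer: 6 hours and 34 minutes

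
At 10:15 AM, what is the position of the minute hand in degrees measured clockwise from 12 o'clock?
The minute hand moves 6 degrees per minute.
At 10:15: 15 x 6 = 90 degrees

Final answer: 90 degrees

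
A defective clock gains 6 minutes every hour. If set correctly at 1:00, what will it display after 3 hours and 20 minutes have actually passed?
For every 60 true minutes, the faulty clock advances 60 + 6 = 66 minutes.
True elapsed: 3 hours and 20 minutes = 200 minutes.
Faulty clock advances: 200 x 66/60 = 220 minutes (drift: 20 minutes ahead).
Shown time: 1:00 + 220 minutes = 4:40.

Final answer: 4:40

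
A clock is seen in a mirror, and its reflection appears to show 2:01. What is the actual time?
Reflection across the vertical (12-6) axis maps a hand at angle A degrees to (360 - A) degrees, which sends a reading of T minutes past 12:00 to (720 - T) minutes past 12:00.
Mirror reads 2:01 = 121 minutes past 12:00.
Actual time: (720 - 121) mod 720 = 599 minutes = 9:59.

Final answer: 9:59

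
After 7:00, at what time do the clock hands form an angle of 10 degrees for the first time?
At t minutes past 7:00, the hour hand is at 30 x 7 + 0.5t degrees and the minute hand is at 6t degrees.
The smaller angle between them is 10 degrees when |30H - 5.5t| = 10 or |30H - 5.5t| = 350.
With H = 7, solve 30 x 7 - 5.5t = +/- target for each target:
  t = (30 x 7 - 10) / 5.5 = 36.36
  t = (30 x 7 + 10) / 5.5 = 40
  t = (30 x 7 - 350) / 5.5 = -25.45 (outside (0, 60))
  t = (30 x 7 + 350) / 5.5 = 101.82 (outside (0, 60))
Valid solutions in (0, 60): {36.36, 40} minutes.
The first occurrence is t = 36.36 minutes.
The hands form a 10-degree angle at 36.36 minutes past 7:00.

Final answer: 36.36 minutes past 7:00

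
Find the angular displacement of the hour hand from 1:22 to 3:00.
The hour hand moves 0.5 degrees per minute.
Time elapsed: 3:00 - 1:22 = 98 minutes
Angular displacement: 98 x 0.5 = 49 degrees

Final answer: 49 degrees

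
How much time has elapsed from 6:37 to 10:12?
From 6:37 to 10:12:
(10 x 60 + 12) - (6 x 60 + 37) = 612 - 397 = 215 minutes
= 3 hours and 35 minutes

Final answer: 3 hours and 35 minutes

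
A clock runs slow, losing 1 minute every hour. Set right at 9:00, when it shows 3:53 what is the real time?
For every 60 true minutes, the faulty clock advances 59 minutes, so 1 faulty-clock minute corresponds to 60/59 true minutes.
From 9:00 to 3:53 on the faulty dial is 413 minutes.
True elapsed: 413 x 60/59 = 420 minutes = 7 hours.
True time: 9:00 + 7 hours = 4:00.

Final answer: 4:00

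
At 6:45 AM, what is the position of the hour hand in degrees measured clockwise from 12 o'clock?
The hour hand moves 30 degrees per hour and 0.5 degrees per minute.
At 6:45: (6) x 30 + 45 x 0.5 = 180 + 22.5 = 202.5 degrees

Final answer: 202.5 degrees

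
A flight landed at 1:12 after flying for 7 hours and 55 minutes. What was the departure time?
Starting time: 1:12 = 72 total minutes past 12:00
Subtracting: 7 hours and 55 minutes = 475 minutes
72 - 475 = -403 (negative, add 12 hours = 720) = 317 minutes
= 5 hours and 17 minutes past 12:00 = 5:17

Final answer: 5:17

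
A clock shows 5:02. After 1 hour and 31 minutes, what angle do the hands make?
First find the time 1 hour and 31 minutes after 5:02.
Total minutes: 5 x 60 + 2 + 1 x 60 + 31 = 393.
393 mod 720 = 393 minutes = 6:33.
Now compute the angle at 6:33:
Hour hand: 6 x 30 + 33 x 0.5 = 196.5 degrees
Minute hand: 33 x 6 = 198 degrees
Difference: |196.5 - 198| = 1.5 degrees
The angle is 1.5 degrees

Final answer: 1.5 degrees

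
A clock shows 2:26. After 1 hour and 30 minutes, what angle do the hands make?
First find the time 1 hour and 30 minutes after 2:26.
Total minutes: 2 x 60 + 26 + 1 x 60 + 30 = 236.
236 mod 720 = 236 minutes = 3:56.
Now compute the angle at 3:56:
Hour hand: 3 x 30 + 56 x 0.5 = 118 degrees
Minute hand: 56 x 6 = 336 degrees
Difference: |118 - 336| = 218 degrees
Smaller angle: 360 - 218 = 142 degrees

Final answer: 142 degrees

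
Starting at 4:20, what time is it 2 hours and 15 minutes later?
Starting time: 4:20
Adding 15 minutes to 20 minutes: 20 + 15 = 35 minutes
Adding 2 hours: 4 + 2 = 6
Final time: 6:35

Final answer: 6:35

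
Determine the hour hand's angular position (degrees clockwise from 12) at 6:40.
The hour hand moves 30 degrees per hour and 0.5 degrees per minute.
At 6:40: (6) x 30 + 40 x 0.5 = 180 + 20 = 200 degrees

Final answer: 200 degrees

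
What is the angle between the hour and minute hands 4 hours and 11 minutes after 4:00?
First find the time 4 hours and 11 minutes after 4:00.
Total minutes: 4 x 60 + 0 + 4 x 60 + 11 = 491.
491 mod 720 = 491 minutes = 8:11.
Now compute the angle at 8:11:
Hour hand: 8 x 30 + 11 x 0.5 = 245.5 degrees
Minute hand: 11 x 6 = 66 degrees
Difference: |245.5 - 66| = 179.5 degrees
The angle is 179.5 degrees

Final answer: 179.5 degrees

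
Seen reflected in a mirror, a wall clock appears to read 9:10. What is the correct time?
Reflection across the vertical (12-6) axis maps a hand at angle A degrees to (360 - A) degrees, which sends a reading of T minutes past 12:00 to (720 - T) minutes past 12:00.
Mirror reads 9:10 = 550 minutes past 12:00.
Actual time: (720 - 550) mod 720 = 170 minutes = 2:50.

Final answer: 2:50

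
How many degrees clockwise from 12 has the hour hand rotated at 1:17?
The hour hand moves 30 degrees per hour and 0.5 degrees per minute.
At 1:17: (1) x 30 + 17 x 0.5 = 30 + 8.5 = 38.5 degrees

Final answer: 38.5 degrees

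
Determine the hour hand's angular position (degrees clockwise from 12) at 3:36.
The hour hand moves 30 degrees per hour and 0.5 degrees per minute.
At 3:36: (3) x 30 + 36 x 0.5 = 90 + 18 = 108 degrees

Final answer: 108 degrees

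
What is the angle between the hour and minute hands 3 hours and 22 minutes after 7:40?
First find the time 3 hours and 22 minutes after 7:40.
Total minutes: 7 x 60 + 40 + 3 x 60 + 22 = 662.
662 mod 720 = 662 minutes = 11:02.
Now compute the angle at 11:02:
Hour hand: 11 x 30 + 2 x 0.5 = 331 degrees
Minute hand: 2 x 6 = 12 degrees
Difference: |331 - 12| = 319 degrees
Smaller angle: 360 - 319 = 41 degrees

Final answer: 41 degrees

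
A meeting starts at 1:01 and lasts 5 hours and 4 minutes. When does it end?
Starting time: 1:01
Adding 4 minutes to 1 minute: 1 + 4 = 5 minutes
Adding 5 hours: 1 + 5 = 6
Final time: 6:05

Final answer: 6:05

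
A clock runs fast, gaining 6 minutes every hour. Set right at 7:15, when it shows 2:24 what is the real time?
For every 60 true minutes, the faulty clock advances 66 minutes, so 1 faulty-clock minute corresponds to 60/66 true minutes.
From 7:15 to 2:24 on the faulty dial is 429 minutes.
True elapsed: 429 x 60/66 = 390 minutes = 6 hours and 30 minutes.
True time: 7:15 + 6 hours and 30 minutes = 1:45.

Final answer: 1:45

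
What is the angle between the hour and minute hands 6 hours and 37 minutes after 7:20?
First find the time 6 hours and 37 minutes after 7:20.
Total minutes: 7 x 60 + 20 + 6 x 60 + 37 = 837.
837 mod 720 = 117 minutes = 1:57.
Now compute the angle at 1:57:
Hour hand: 1 x 30 + 57 x 0.5 = 58.5 degrees
Minute hand: 57 x 6 = 342 degrees
Difference: |58.5 - 342| = 283.5 degrees
Smaller angle: 360 - 283.5 = 76.5 degrees

Final answer: 76.5 degrees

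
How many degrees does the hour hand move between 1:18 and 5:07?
The hour hand moves 0.5 degrees per minute.
Time elapsed: 5:07 - 1:18 = 229 minutes
Angular displacement: 229 x 0.5 = 114.5 degrees

Final answer: 114.5 degrees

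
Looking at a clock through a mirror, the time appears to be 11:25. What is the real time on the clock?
Reflection across the vertical (12-6) axis maps a hand at angle A degrees to (360 - A) degrees, which sends a reading of T minutes past 12:00 to (720 - T) minutes past 12:00.
Mirror reads 11:25 = 685 minutes past 12:00.
Actual time: (720 - 685) mod 720 = 35 minutes = 12:35.

Final answer: 12:35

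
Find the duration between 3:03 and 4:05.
From 3:03 to 4:05:
(4 x 60 + 5) - (3 x 60 + 3) = 245 - 183 = 62 minutes
= 1 hour and 2 minutes

Final answer: 1 hour and 2 minutes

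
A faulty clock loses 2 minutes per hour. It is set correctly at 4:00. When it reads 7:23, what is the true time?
For every 60 true minutes, the faulty clock advances 58 minutes, so 1 faulty-clock minute corresponds to 60/58 true minutes.
From 4:00 to 7:23 on the faulty dial is 203 minutes.
True elapsed: 203 x 60/58 = 210 minutes = 3 hours and 30 minutes.
True time: 4:00 + 3 hours and 30 minutes = 7:30.

Final answer: 7:30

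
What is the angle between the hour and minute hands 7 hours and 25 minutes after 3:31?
First find the time 7 hours and 25 minutes after 3:31.
Total minutes: 3 x 60 + 31 + 7 x 60 + 25 = 656.
656 mod 720 = 656 minutes = 10:56.
Now compute the angle at 10:56:
Hour hand: 10 x 30 + 56 x 0.5 = 328 degrees
Minute hand: 56 x 6 = 336 degrees
Difference: |328 - 336| = 8 degrees
The angle is 8 degrees

Final answer: 8 degrees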